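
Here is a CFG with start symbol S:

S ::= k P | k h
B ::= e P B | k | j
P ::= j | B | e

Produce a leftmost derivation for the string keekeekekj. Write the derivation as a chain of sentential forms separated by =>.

S => kP => kB => kePB => keBB => keePBB => keeBBB => keekBB => keekePBB => keekeeBB => keekeekB => keekeekePB => keekeekeBB => keekeekekB => keekeekekj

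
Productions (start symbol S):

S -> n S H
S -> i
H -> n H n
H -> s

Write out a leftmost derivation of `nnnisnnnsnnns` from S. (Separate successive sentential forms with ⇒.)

S ⇒ nSH   [S -> n S H]
nSH ⇒ nnSHH   [S -> n S H]
nnSHH ⇒ nnnSHHH   [S -> n S H]
nnnSHHH ⇒ nnniHHH   [S -> i]
nnniHHH ⇒ nnnisHH   [H -> s]
nnnisHH ⇒ nnnisnHnH   [H -> n H n]
nnnisnHnH ⇒ nnnisnnHnnH   [H -> n H n]
nnnisnnHnnH ⇒ nnnisnnnHnnnH   [H -> n H n]
nnnisnnnHnnnH ⇒ nnnisnnnsnnnH   [H -> s]
nnnisnnnsnnnH ⇒ nnnisnnnsnnns   [H -> s]

S ⇒ nSH ⇒ nnSHH ⇒ nnnSHHH ⇒ nnniHHH ⇒ nnnisHH ⇒ nnnisnHnH ⇒ nnnisnnHnnH ⇒ nnnisnnnHnnnH ⇒ nnnisnnnsnnnH ⇒ nnnisnnnsnnns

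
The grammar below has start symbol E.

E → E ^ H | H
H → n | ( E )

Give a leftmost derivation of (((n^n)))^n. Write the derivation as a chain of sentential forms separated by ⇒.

E ⇒ E^H ⇒ H^H ⇒ (E)^H ⇒ (H)^H ⇒ ((E))^H ⇒ ((H))^H ⇒ (((E)))^H ⇒ (((E^H)))^H ⇒ (((H^H)))^H ⇒ (((n^H)))^H ⇒ (((n^n)))^H ⇒ (((n^n)))^n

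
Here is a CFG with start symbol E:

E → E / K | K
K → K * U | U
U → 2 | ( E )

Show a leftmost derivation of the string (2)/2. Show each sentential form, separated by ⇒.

E⇒E/K⇒K/K⇒U/K⇒(E)/K⇒(K)/K⇒(U)/K⇒(2)/K⇒(2)/U⇒(2)/2

E ⇒ E/K   [E → E / K]
E/K ⇒ K/K   [E → K]
K/K ⇒ U/K   [K → U]
U/K ⇒ (E)/K   [U → ( E )]
(E)/K ⇒ (K)/K   [E → K]
(K)/K ⇒ (U)/K   [K → U]
(U)/K ⇒ (2)/K   [U → 2]
(2)/K ⇒ (2)/U   [K → U]
(2)/U ⇒ (2)/2   [U → 2]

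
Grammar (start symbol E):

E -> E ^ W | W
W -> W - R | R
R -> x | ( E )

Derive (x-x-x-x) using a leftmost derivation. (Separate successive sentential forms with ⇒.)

E ⇒ W ⇒ R ⇒ (E) ⇒ (W) ⇒ (W-R) ⇒ (W-R-R) ⇒ (W-R-R-R) ⇒ (R-R-R-R) ⇒ (x-R-R-R) ⇒ (x-x-R-R) ⇒ (x-x-x-R) ⇒ (x-x-x-x)

E ⇒ W   [E -> W]
W ⇒ R   [W -> R]
R ⇒ (E)   [R -> ( E )]
(E) ⇒ (W)   [E -> W]
(W) ⇒ (W-R)   [W -> W - R]
(W-R) ⇒ (W-R-R)   [W -> W - R]
(W-R-R) ⇒ (W-R-R-R)   [W -> W - R]
(W-R-R-R) ⇒ (R-R-R-R)   [W -> R]
(R-R-R-R) ⇒ (x-R-R-R)   [R -> x]
(x-R-R-R) ⇒ (x-x-R-R)   [R -> x]
(x-x-R-R) ⇒ (x-x-x-R)   [R -> x]
(x-x-x-R) ⇒ (x-x-x-x)   [R -> x]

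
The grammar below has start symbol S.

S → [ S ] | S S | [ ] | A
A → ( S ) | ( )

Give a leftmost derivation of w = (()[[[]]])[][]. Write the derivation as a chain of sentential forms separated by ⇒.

S ⇒ SS   [S → S S]
SS ⇒ SSS   [S → S S]
SSS ⇒ ASS   [S → A]
ASS ⇒ (S)SS   [A → ( S )]
(S)SS ⇒ (SS)SS   [S → S S]
(SS)SS ⇒ (AS)SS   [S → A]
(AS)SS ⇒ (()S)SS   [A → ( )]
(()S)SS ⇒ (()[S])SS   [S → [ S ]]
(()[S])SS ⇒ (()[[S]])SS   [S → [ S ]]
(()[[S]])SS ⇒ (()[[[]]])SS   [S → [ ]]
(()[[[]]])SS ⇒ (()[[[]]])[]S   [S → [ ]]
(()[[[]]])[]S ⇒ (()[[[]]])[][]   [S → [ ]]

S⇒SS⇒SSS⇒ASS⇒(S)SS⇒(SS)SS⇒(AS)SS⇒(()S)SS⇒(()[S])SS⇒(()[[S]])SS⇒(()[[[]]])SS⇒(()[[[]]])[]S⇒(()[[[]]])[][]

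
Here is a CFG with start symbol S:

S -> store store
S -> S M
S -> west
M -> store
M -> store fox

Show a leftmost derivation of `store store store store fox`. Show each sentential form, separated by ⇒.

S ⇒ S M ⇒ S M M ⇒ store store M M ⇒ store store store M ⇒ store store store store fox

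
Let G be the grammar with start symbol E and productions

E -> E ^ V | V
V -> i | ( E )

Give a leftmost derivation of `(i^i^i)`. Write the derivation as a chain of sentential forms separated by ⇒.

E ⇒ V   [E -> V]
V ⇒ (E)   [V -> ( E )]
(E) ⇒ (E^V)   [E -> E ^ V]
(E^V) ⇒ (E^V^V)   [E -> E ^ V]
(E^V^V) ⇒ (V^V^V)   [E -> V]
(V^V^V) ⇒ (i^V^V)   [V -> i]
(i^V^V) ⇒ (i^i^V)   [V -> i]
(i^i^V) ⇒ (i^i^i)   [V -> i]

E ⇒ V ⇒ (E) ⇒ (E^V) ⇒ (E^V^V) ⇒ (V^V^V) ⇒ (i^V^V) ⇒ (i^i^V) ⇒ (i^i^i)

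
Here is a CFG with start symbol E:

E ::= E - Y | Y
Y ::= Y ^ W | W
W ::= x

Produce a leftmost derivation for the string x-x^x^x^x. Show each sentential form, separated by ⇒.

E ⇒ E-Y   [E ::= E - Y]
E-Y ⇒ Y-Y   [E ::= Y]
Y-Y ⇒ W-Y   [Y ::= W]
W-Y ⇒ x-Y   [W ::= x]
x-Y ⇒ x-Y^W   [Y ::= Y ^ W]
x-Y^W ⇒ x-Y^W^W   [Y ::= Y ^ W]
x-Y^W^W ⇒ x-Y^W^W^W   [Y ::= Y ^ W]
x-Y^W^W^W ⇒ x-W^W^W^W   [Y ::= W]
x-W^W^W^W ⇒ x-x^W^W^W   [W ::= x]
x-x^W^W^W ⇒ x-x^x^W^W   [W ::= x]
x-x^x^W^W ⇒ x-x^x^x^W   [W ::= x]
x-x^x^x^W ⇒ x-x^x^x^x   [W ::= x]

E ⇒ E-Y ⇒ Y-Y ⇒ W-Y ⇒ x-Y ⇒ x-Y^W ⇒ x-Y^W^W ⇒ x-Y^W^W^W ⇒ x-W^W^W^W ⇒ x-x^W^W^W ⇒ x-x^x^W^W ⇒ x-x^x^x^W ⇒ x-x^x^x^x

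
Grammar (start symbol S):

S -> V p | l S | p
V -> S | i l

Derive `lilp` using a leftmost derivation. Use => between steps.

S => lS   [S -> l S]
lS => lVp   [S -> V p]
lVp => lilp   [V -> i l]

S => lS => lVp => lilp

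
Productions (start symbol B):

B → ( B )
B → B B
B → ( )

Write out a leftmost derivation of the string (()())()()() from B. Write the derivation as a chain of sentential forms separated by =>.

B=>BB=>BBB=>BBBB=>(B)BBB=>(BB)BBB=>(()B)BBB=>(()())BBB=>(()())()BB=>(()())()()B=>(()())()()()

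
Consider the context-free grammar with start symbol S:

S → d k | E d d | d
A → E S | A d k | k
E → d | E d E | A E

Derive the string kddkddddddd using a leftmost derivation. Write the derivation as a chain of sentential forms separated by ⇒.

S ⇒ Edd ⇒ EdEdd ⇒ EdEdEdd ⇒ AEdEdEdd ⇒ ESEdEdEdd ⇒ AESEdEdEdd ⇒ kESEdEdEdd ⇒ kdSEdEdEdd ⇒ kddkEdEdEdd ⇒ kddkddEdEdd ⇒ kddkddddEdd ⇒ kddkddddddd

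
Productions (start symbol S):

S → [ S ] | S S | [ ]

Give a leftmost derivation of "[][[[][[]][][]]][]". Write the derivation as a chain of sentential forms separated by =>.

S => SS => []S => []SS => [][S]S => [][[S]]S => [][[SS]]S => [][[SSS]]S => [][[SSSS]]S => [][[[]SSS]]S => [][[[][S]SS]]S => [][[[][[]]SS]]S => [][[[][[]][]S]]S => [][[[][[]][][]]]S => [][[[][[]][][]]][]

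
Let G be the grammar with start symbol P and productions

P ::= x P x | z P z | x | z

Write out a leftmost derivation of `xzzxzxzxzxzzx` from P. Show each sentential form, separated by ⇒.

P ⇒ xPx   [P ::= x P x]
xPx ⇒ xzPzx   [P ::= z P z]
xzPzx ⇒ xzzPzzx   [P ::= z P z]
xzzPzzx ⇒ xzzxPxzzx   [P ::= x P x]
xzzxPxzzx ⇒ xzzxzPzxzzx   [P ::= z P z]
xzzxzPzxzzx ⇒ xzzxzxPxzxzzx   [P ::= x P x]
xzzxzxPxzxzzx ⇒ xzzxzxzxzxzzx   [P ::= z]

P⇒xPx⇒xzPzx⇒xzzPzzx⇒xzzxPxzzx⇒xzzxzPzxzzx⇒xzzxzxPxzxzzx⇒xzzxzxzxzxzzx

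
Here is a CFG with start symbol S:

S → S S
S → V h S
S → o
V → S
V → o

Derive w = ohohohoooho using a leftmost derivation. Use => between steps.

S=>VhS=>ohS=>ohSS=>ohSSS=>ohVhSSS=>ohohSSS=>ohohVhSSS=>ohohShSSS=>ohohohSSS=>ohohohoSS=>ohohohooS=>ohohohooVhS=>ohohohooohS=>ohohohoooho

S => VhS   [S → V h S]
VhS => ohS   [V → o]
ohS => ohSS   [S → S S]
ohSS => ohSSS   [S → S S]
ohSSS => ohVhSSS   [S → V h S]
ohVhSSS => ohohSSS   [V → o]
ohohSSS => ohohVhSSS   [S → V h S]
ohohVhSSS => ohohShSSS   [V → S]
ohohShSSS => ohohohSSS   [S → o]
ohohohSSS => ohohohoSS   [S → o]
ohohohoSS => ohohohooS   [S → o]
ohohohooS => ohohohooVhS   [S → V h S]
ohohohooVhS => ohohohooohS   [V → o]
ohohohooohS => ohohohoooho   [S → o]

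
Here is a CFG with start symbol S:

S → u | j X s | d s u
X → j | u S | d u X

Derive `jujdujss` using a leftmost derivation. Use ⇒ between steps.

S ⇒ jXs ⇒ juSs ⇒ jujXss ⇒ jujduXss ⇒ jujdujss

S ⇒ jXs   [S → j X s]
jXs ⇒ juSs   [X → u S]
juSs ⇒ jujXss   [S → j X s]
jujXss ⇒ jujduXss   [X → d u X]
jujduXss ⇒ jujdujss   [X → j]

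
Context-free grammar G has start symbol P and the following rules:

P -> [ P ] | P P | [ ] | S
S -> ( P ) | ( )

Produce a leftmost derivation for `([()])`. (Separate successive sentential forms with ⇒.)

P ⇒ S ⇒ (P) ⇒ ([P]) ⇒ ([S]) ⇒ ([()])

P ⇒ S   [P -> S]
S ⇒ (P)   [S -> ( P )]
(P) ⇒ ([P])   [P -> [ P ]]
([P]) ⇒ ([S])   [P -> S]
([S]) ⇒ ([()])   [S -> ( )]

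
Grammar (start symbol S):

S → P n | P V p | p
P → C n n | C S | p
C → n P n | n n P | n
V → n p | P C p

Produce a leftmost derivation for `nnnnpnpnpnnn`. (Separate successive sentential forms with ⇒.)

S ⇒ Pn ⇒ Cnnn ⇒ nnPnnn ⇒ nnCSnnn ⇒ nnnPnSnnn ⇒ nnnCSnSnnn ⇒ nnnnPnSnSnnn ⇒ nnnnpnSnSnnn ⇒ nnnnpnpnSnnn ⇒ nnnnpnpnpnnn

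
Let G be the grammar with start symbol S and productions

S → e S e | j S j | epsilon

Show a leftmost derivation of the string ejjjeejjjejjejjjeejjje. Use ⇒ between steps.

S ⇒ eSe ⇒ ejSje ⇒ ejjSjje ⇒ ejjjSjjje ⇒ ejjjeSejjje ⇒ ejjjeeSeejjje ⇒ ejjjeejSjeejjje ⇒ ejjjeejjSjjeejjje ⇒ ejjjeejjjSjjjeejjje ⇒ ejjjeejjjeSejjjeejjje ⇒ ejjjeejjjejSjejjjeejjje ⇒ ejjjeejjjejjejjjeejjje

S ⇒ eSe   [S → e S e]
eSe ⇒ ejSje   [S → j S j]
ejSje ⇒ ejjSjje   [S → j S j]
ejjSjje ⇒ ejjjSjjje   [S → j S j]
ejjjSjjje ⇒ ejjjeSejjje   [S → e S e]
ejjjeSejjje ⇒ ejjjeeSeejjje   [S → e S e]
ejjjeeSeejjje ⇒ ejjjeejSjeejjje   [S → j S j]
ejjjeejSjeejjje ⇒ ejjjeejjSjjeejjje   [S → j S j]
ejjjeejjSjjeejjje ⇒ ejjjeejjjSjjjeejjje   [S → j S j]
ejjjeejjjSjjjeejjje ⇒ ejjjeejjjeSejjjeejjje   [S → e S e]
ejjjeejjjeSejjjeejjje ⇒ ejjjeejjjejSjejjjeejjje   [S → j S j]
ejjjeejjjejSjejjjeejjje ⇒ ejjjeejjjejjejjjeejjje   [S → epsilon]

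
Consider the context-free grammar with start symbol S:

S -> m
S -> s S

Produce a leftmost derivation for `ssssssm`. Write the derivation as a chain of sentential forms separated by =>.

S => sS   [S -> s S]
sS => ssS   [S -> s S]
ssS => sssS   [S -> s S]
sssS => ssssS   [S -> s S]
ssssS => sssssS   [S -> s S]
sssssS => ssssssS   [S -> s S]
ssssssS => ssssssm   [S -> m]

S => sS => ssS => sssS => ssssS => sssssS => ssssssS => ssssssm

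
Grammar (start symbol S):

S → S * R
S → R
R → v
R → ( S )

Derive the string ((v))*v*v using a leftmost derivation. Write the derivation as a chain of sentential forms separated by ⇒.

S ⇒ S*R ⇒ S*R*R ⇒ R*R*R ⇒ (S)*R*R ⇒ (R)*R*R ⇒ ((S))*R*R ⇒ ((R))*R*R ⇒ ((v))*R*R ⇒ ((v))*v*R ⇒ ((v))*v*v

S ⇒ S*R   [S → S * R]
S*R ⇒ S*R*R   [S → S * R]
S*R*R ⇒ R*R*R   [S → R]
R*R*R ⇒ (S)*R*R   [R → ( S )]
(S)*R*R ⇒ (R)*R*R   [S → R]
(R)*R*R ⇒ ((S))*R*R   [R → ( S )]
((S))*R*R ⇒ ((R))*R*R   [S → R]
((R))*R*R ⇒ ((v))*R*R   [R → v]
((v))*R*R ⇒ ((v))*v*R   [R → v]
((v))*v*R ⇒ ((v))*v*v   [R → v]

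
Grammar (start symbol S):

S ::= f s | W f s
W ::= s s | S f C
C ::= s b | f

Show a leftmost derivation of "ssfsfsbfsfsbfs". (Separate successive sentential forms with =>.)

S=>Wfs=>SfCfs=>WfsfCfs=>SfCfsfCfs=>WfsfCfsfCfs=>ssfsfCfsfCfs=>ssfsfsbfsfCfs=>ssfsfsbfsfsbfs

S => Wfs   [S ::= W f s]
Wfs => SfCfs   [W ::= S f C]
SfCfs => WfsfCfs   [S ::= W f s]
WfsfCfs => SfCfsfCfs   [W ::= S f C]
SfCfsfCfs => WfsfCfsfCfs   [S ::= W f s]
WfsfCfsfCfs => ssfsfCfsfCfs   [W ::= s s]
ssfsfCfsfCfs => ssfsfsbfsfCfs   [C ::= s b]
ssfsfsbfsfCfs => ssfsfsbfsfsbfs   [C ::= s b]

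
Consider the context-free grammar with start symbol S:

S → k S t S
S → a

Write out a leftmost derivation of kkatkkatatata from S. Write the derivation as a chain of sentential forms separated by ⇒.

S ⇒ kStS ⇒ kkStStS ⇒ kkatStS ⇒ kkatkStStS ⇒ kkatkkStStStS ⇒ kkatkkatStStS ⇒ kkatkkatatStS ⇒ kkatkkatatatS ⇒ kkatkkatatata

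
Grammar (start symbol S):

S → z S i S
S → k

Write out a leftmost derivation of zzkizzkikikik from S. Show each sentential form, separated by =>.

S => zSiS => zzSiSiS => zzkiSiS => zzkizSiSiS => zzkizzSiSiSiS => zzkizzkiSiSiS => zzkizzkikiSiS => zzkizzkikikiS => zzkizzkikikik

S => zSiS   [S → z S i S]
zSiS => zzSiSiS   [S → z S i S]
zzSiSiS => zzkiSiS   [S → k]
zzkiSiS => zzkizSiSiS   [S → z S i S]
zzkizSiSiS => zzkizzSiSiSiS   [S → z S i S]
zzkizzSiSiSiS => zzkizzkiSiSiS   [S → k]
zzkizzkiSiSiS => zzkizzkikiSiS   [S → k]
zzkizzkikiSiS => zzkizzkikikiS   [S → k]
zzkizzkikikiS => zzkizzkikikik   [S → k]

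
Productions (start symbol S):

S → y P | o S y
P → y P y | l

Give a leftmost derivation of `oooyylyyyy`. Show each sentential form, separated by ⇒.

S ⇒ oSy   [S → o S y]
oSy ⇒ ooSyy   [S → o S y]
ooSyy ⇒ oooSyyy   [S → o S y]
oooSyyy ⇒ oooyPyyy   [S → y P]
oooyPyyy ⇒ oooyyPyyyy   [P → y P y]
oooyyPyyyy ⇒ oooyylyyyy   [P → l]

S ⇒ oSy ⇒ ooSyy ⇒ oooSyyy ⇒ oooyPyyy ⇒ oooyyPyyyy ⇒ oooyylyyyy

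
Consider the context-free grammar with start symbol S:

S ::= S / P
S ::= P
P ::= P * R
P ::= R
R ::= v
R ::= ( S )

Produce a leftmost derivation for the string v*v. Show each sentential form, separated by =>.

S => P => P*R => R*R => v*R => v*v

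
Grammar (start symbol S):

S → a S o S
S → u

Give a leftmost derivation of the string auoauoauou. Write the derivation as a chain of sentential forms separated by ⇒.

S ⇒ aSoS ⇒ auoS ⇒ auoaSoS ⇒ auoauoS ⇒ auoauoaSoS ⇒ auoauoauoS ⇒ auoauoauou

S ⇒ aSoS   [S → a S o S]
aSoS ⇒ auoS   [S → u]
auoS ⇒ auoaSoS   [S → a S o S]
auoaSoS ⇒ auoauoS   [S → u]
auoauoS ⇒ auoauoaSoS   [S → a S o S]
auoauoaSoS ⇒ auoauoauoS   [S → u]
auoauoauoS ⇒ auoauoauou   [S → u]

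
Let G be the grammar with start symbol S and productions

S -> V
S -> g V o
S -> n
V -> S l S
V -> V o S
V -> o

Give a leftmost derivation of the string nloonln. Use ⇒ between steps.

S ⇒ V   [S -> V]
V ⇒ SlS   [V -> S l S]
SlS ⇒ VlS   [S -> V]
VlS ⇒ VoSlS   [V -> V o S]
VoSlS ⇒ SlSoSlS   [V -> S l S]
SlSoSlS ⇒ nlSoSlS   [S -> n]
nlSoSlS ⇒ nlVoSlS   [S -> V]
nlVoSlS ⇒ nlooSlS   [V -> o]
nlooSlS ⇒ nloonlS   [S -> n]
nloonlS ⇒ nloonln   [S -> n]

S ⇒ V ⇒ SlS ⇒ VlS ⇒ VoSlS ⇒ SlSoSlS ⇒ nlSoSlS ⇒ nlVoSlS ⇒ nlooSlS ⇒ nloonlS ⇒ nloonln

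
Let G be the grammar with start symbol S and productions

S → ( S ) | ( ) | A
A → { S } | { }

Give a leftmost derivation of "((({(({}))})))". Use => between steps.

S => (S) => ((S)) => (((S))) => (((A))) => ((({S}))) => ((({(S)}))) => ((({((S))}))) => ((({((A))}))) => ((({(({}))})))

S => (S)   [S → ( S )]
(S) => ((S))   [S → ( S )]
((S)) => (((S)))   [S → ( S )]
(((S))) => (((A)))   [S → A]
(((A))) => ((({S})))   [A → { S }]
((({S}))) => ((({(S)})))   [S → ( S )]
((({(S)}))) => ((({((S))})))   [S → ( S )]
((({((S))}))) => ((({((A))})))   [S → A]
((({((A))}))) => ((({(({}))})))   [A → { }]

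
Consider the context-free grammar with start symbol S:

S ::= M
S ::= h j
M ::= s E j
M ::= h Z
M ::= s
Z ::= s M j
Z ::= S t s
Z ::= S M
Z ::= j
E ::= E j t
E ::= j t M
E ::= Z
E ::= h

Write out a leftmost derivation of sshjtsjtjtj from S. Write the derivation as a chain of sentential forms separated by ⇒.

S ⇒ M   [S ::= M]
M ⇒ sEj   [M ::= s E j]
sEj ⇒ sEjtj   [E ::= E j t]
sEjtj ⇒ sEjtjtj   [E ::= E j t]
sEjtjtj ⇒ sZjtjtj   [E ::= Z]
sZjtjtj ⇒ sStsjtjtj   [Z ::= S t s]
sStsjtjtj ⇒ sMtsjtjtj   [S ::= M]
sMtsjtjtj ⇒ ssEjtsjtjtj   [M ::= s E j]
ssEjtsjtjtj ⇒ sshjtsjtjtj   [E ::= h]

S ⇒ M ⇒ sEj ⇒ sEjtj ⇒ sEjtjtj ⇒ sZjtjtj ⇒ sStsjtjtj ⇒ sMtsjtjtj ⇒ ssEjtsjtjtj ⇒ sshjtsjtjtj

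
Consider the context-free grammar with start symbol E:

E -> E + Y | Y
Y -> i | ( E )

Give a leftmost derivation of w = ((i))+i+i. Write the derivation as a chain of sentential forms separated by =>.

E => E+Y => E+Y+Y => Y+Y+Y => (E)+Y+Y => (Y)+Y+Y => ((E))+Y+Y => ((Y))+Y+Y => ((i))+Y+Y => ((i))+i+Y => ((i))+i+i

E => E+Y   [E -> E + Y]
E+Y => E+Y+Y   [E -> E + Y]
E+Y+Y => Y+Y+Y   [E -> Y]
Y+Y+Y => (E)+Y+Y   [Y -> ( E )]
(E)+Y+Y => (Y)+Y+Y   [E -> Y]
(Y)+Y+Y => ((E))+Y+Y   [Y -> ( E )]
((E))+Y+Y => ((Y))+Y+Y   [E -> Y]
((Y))+Y+Y => ((i))+Y+Y   [Y -> i]
((i))+Y+Y => ((i))+i+Y   [Y -> i]
((i))+i+Y => ((i))+i+i   [Y -> i]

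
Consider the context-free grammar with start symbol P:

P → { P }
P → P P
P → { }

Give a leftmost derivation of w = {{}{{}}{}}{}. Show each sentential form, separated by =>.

P=>PP=>{P}P=>{PP}P=>{PPP}P=>{{}PP}P=>{{}{P}P}P=>{{}{{}}P}P=>{{}{{}}{}}P=>{{}{{}}{}}{}

P => PP   [P → P P]
PP => {P}P   [P → { P }]
{P}P => {PP}P   [P → P P]
{PP}P => {PPP}P   [P → P P]
{PPP}P => {{}PP}P   [P → { }]
{{}PP}P => {{}{P}P}P   [P → { P }]
{{}{P}P}P => {{}{{}}P}P   [P → { }]
{{}{{}}P}P => {{}{{}}{}}P   [P → { }]
{{}{{}}{}}P => {{}{{}}{}}{}   [P → { }]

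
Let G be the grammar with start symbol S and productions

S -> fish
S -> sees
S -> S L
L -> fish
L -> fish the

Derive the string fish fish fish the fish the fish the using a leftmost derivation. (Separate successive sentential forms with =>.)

S => S L => S L L => S L L L => S L L L L => fish L L L L => fish fish L L L => fish fish fish the L L => fish fish fish the fish the L => fish fish fish the fish the fish the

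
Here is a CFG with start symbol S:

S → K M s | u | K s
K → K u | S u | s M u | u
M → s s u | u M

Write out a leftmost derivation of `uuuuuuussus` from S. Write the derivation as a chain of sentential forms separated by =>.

S=>KMs=>SuMs=>uuMs=>uuuMs=>uuuuMs=>uuuuuMs=>uuuuuuMs=>uuuuuuuMs=>uuuuuuussus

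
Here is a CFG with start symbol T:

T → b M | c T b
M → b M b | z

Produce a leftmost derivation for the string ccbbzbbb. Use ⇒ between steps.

T ⇒ cTb   [T → c T b]
cTb ⇒ ccTbb   [T → c T b]
ccTbb ⇒ ccbMbb   [T → b M]
ccbMbb ⇒ ccbbMbbb   [M → b M b]
ccbbMbbb ⇒ ccbbzbbb   [M → z]

T⇒cTb⇒ccTbb⇒ccbMbb⇒ccbbMbbb⇒ccbbzbbb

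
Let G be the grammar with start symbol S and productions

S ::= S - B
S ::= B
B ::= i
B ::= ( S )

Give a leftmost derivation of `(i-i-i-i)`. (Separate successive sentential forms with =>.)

S => B => (S) => (S-B) => (S-B-B) => (S-B-B-B) => (B-B-B-B) => (i-B-B-B) => (i-i-B-B) => (i-i-i-B) => (i-i-i-i)

S => B   [S ::= B]
B => (S)   [B ::= ( S )]
(S) => (S-B)   [S ::= S - B]
(S-B) => (S-B-B)   [S ::= S - B]
(S-B-B) => (S-B-B-B)   [S ::= S - B]
(S-B-B-B) => (B-B-B-B)   [S ::= B]
(B-B-B-B) => (i-B-B-B)   [B ::= i]
(i-B-B-B) => (i-i-B-B)   [B ::= i]
(i-i-B-B) => (i-i-i-B)   [B ::= i]
(i-i-i-B) => (i-i-i-i)   [B ::= i]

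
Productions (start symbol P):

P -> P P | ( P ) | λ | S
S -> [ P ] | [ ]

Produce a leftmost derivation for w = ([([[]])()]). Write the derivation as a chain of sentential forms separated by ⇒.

P ⇒ (P)   [P -> ( P )]
(P) ⇒ (S)   [P -> S]
(S) ⇒ ([P])   [S -> [ P ]]
([P]) ⇒ ([PP])   [P -> P P]
([PP]) ⇒ ([(P)P])   [P -> ( P )]
([(P)P]) ⇒ ([(S)P])   [P -> S]
([(S)P]) ⇒ ([([P])P])   [S -> [ P ]]
([([P])P]) ⇒ ([([S])P])   [P -> S]
([([S])P]) ⇒ ([([[]])P])   [S -> [ ]]
([([[]])P]) ⇒ ([([[]])(P)])   [P -> ( P )]
([([[]])(P)]) ⇒ ([([[]])()])   [P -> λ]

P ⇒ (P) ⇒ (S) ⇒ ([P]) ⇒ ([PP]) ⇒ ([(P)P]) ⇒ ([(S)P]) ⇒ ([([P])P]) ⇒ ([([S])P]) ⇒ ([([[]])P]) ⇒ ([([[]])(P)]) ⇒ ([([[]])()])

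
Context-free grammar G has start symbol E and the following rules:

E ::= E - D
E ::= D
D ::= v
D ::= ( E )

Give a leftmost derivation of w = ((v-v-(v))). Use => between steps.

E=>D=>(E)=>(D)=>((E))=>((E-D))=>((E-D-D))=>((D-D-D))=>((v-D-D))=>((v-v-D))=>((v-v-(E)))=>((v-v-(D)))=>((v-v-(v)))

E => D   [E ::= D]
D => (E)   [D ::= ( E )]
(E) => (D)   [E ::= D]
(D) => ((E))   [D ::= ( E )]
((E)) => ((E-D))   [E ::= E - D]
((E-D)) => ((E-D-D))   [E ::= E - D]
((E-D-D)) => ((D-D-D))   [E ::= D]
((D-D-D)) => ((v-D-D))   [D ::= v]
((v-D-D)) => ((v-v-D))   [D ::= v]
((v-v-D)) => ((v-v-(E)))   [D ::= ( E )]
((v-v-(E))) => ((v-v-(D)))   [E ::= D]
((v-v-(D))) => ((v-v-(v)))   [D ::= v]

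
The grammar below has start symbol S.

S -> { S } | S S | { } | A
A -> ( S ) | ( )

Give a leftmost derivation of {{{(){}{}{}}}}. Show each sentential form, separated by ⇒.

S ⇒ {S} ⇒ {{S}} ⇒ {{{S}}} ⇒ {{{SS}}} ⇒ {{{SSS}}} ⇒ {{{SSSS}}} ⇒ {{{ASSS}}} ⇒ {{{()SSS}}} ⇒ {{{(){}SS}}} ⇒ {{{(){}{}S}}} ⇒ {{{(){}{}{}}}}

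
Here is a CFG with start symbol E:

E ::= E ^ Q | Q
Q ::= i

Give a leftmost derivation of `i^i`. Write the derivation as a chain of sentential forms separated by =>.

E => E^Q => Q^Q => i^Q => i^i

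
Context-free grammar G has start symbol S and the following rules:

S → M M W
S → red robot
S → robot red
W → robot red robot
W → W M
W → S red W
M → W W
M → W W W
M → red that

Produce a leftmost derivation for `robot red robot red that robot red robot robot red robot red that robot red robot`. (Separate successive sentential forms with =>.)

S => M M W => W W W M W => W M W W M W => robot red robot M W W M W => robot red robot red that W W M W => robot red robot red that robot red robot W M W => robot red robot red that robot red robot robot red robot M W => robot red robot red that robot red robot robot red robot red that W => robot red robot red that robot red robot robot red robot red that robot red robot

S => M M W   [S → M M W]
M M W => W W W M W   [M → W W W]
W W W M W => W M W W M W   [W → W M]
W M W W M W => robot red robot M W W M W   [W → robot red robot]
robot red robot M W W M W => robot red robot red that W W M W   [M → red that]
robot red robot red that W W M W => robot red robot red that robot red robot W M W   [W → robot red robot]
robot red robot red that robot red robot W M W => robot red robot red that robot red robot robot red robot M W   [W → robot red robot]
robot red robot red that robot red robot robot red robot M W => robot red robot red that robot red robot robot red robot red that W   [M → red that]
robot red robot red that robot red robot robot red robot red that W => robot red robot red that robot red robot robot red robot red that robot red robot   [W → robot red robot]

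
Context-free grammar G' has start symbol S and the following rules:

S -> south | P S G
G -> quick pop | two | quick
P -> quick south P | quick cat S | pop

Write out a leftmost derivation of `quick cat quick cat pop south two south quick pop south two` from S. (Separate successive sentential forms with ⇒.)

S ⇒ P S G ⇒ quick cat S S G ⇒ quick cat P S G S G ⇒ quick cat quick cat S S G S G ⇒ quick cat quick cat P S G S G S G ⇒ quick cat quick cat pop S G S G S G ⇒ quick cat quick cat pop south G S G S G ⇒ quick cat quick cat pop south two S G S G ⇒ quick cat quick cat pop south two south G S G ⇒ quick cat quick cat pop south two south quick pop S G ⇒ quick cat quick cat pop south two south quick pop south G ⇒ quick cat quick cat pop south two south quick pop south two

S ⇒ P S G   [S -> P S G]
P S G ⇒ quick cat S S G   [P -> quick cat S]
quick cat S S G ⇒ quick cat P S G S G   [S -> P S G]
quick cat P S G S G ⇒ quick cat quick cat S S G S G   [P -> quick cat S]
quick cat quick cat S S G S G ⇒ quick cat quick cat P S G S G S G   [S -> P S G]
quick cat quick cat P S G S G S G ⇒ quick cat quick cat pop S G S G S G   [P -> pop]
quick cat quick cat pop S G S G S G ⇒ quick cat quick cat pop south G S G S G   [S -> south]
quick cat quick cat pop south G S G S G ⇒ quick cat quick cat pop south two S G S G   [G -> two]
quick cat quick cat pop south two S G S G ⇒ quick cat quick cat pop south two south G S G   [S -> south]
quick cat quick cat pop south two south G S G ⇒ quick cat quick cat pop south two south quick pop S G   [G -> quick pop]
quick cat quick cat pop south two south quick pop S G ⇒ quick cat quick cat pop south two south quick pop south G   [S -> south]
quick cat quick cat pop south two south quick pop south G ⇒ quick cat quick cat pop south two south quick pop south two   [G -> two]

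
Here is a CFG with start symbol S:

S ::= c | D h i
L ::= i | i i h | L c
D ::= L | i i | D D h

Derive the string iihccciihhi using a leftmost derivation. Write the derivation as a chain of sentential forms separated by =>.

S => Dhi => DDhhi => LDhhi => LcDhhi => LccDhhi => LcccDhhi => iihcccDhhi => iihccciihhi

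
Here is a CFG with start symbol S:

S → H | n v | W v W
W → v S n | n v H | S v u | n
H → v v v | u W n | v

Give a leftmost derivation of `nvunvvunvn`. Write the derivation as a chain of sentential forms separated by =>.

S => WvW => nvHvW => nvuWnvW => nvuSvunvW => nvunvvunvW => nvunvvunvn

S => WvW   [S → W v W]
WvW => nvHvW   [W → n v H]
nvHvW => nvuWnvW   [H → u W n]
nvuWnvW => nvuSvunvW   [W → S v u]
nvuSvunvW => nvunvvunvW   [S → n v]
nvunvvunvW => nvunvvunvn   [W → n]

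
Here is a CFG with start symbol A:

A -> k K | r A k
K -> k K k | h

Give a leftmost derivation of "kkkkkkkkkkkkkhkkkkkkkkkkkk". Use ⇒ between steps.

A⇒kK⇒kkKk⇒kkkKkk⇒kkkkKkkk⇒kkkkkKkkkk⇒kkkkkkKkkkkk⇒kkkkkkkKkkkkkk⇒kkkkkkkkKkkkkkkk⇒kkkkkkkkkKkkkkkkkk⇒kkkkkkkkkkKkkkkkkkkk⇒kkkkkkkkkkkKkkkkkkkkkk⇒kkkkkkkkkkkkKkkkkkkkkkkk⇒kkkkkkkkkkkkkKkkkkkkkkkkkk⇒kkkkkkkkkkkkkhkkkkkkkkkkkk

A ⇒ kK   [A -> k K]
kK ⇒ kkKk   [K -> k K k]
kkKk ⇒ kkkKkk   [K -> k K k]
kkkKkk ⇒ kkkkKkkk   [K -> k K k]
kkkkKkkk ⇒ kkkkkKkkkk   [K -> k K k]
kkkkkKkkkk ⇒ kkkkkkKkkkkk   [K -> k K k]
kkkkkkKkkkkk ⇒ kkkkkkkKkkkkkk   [K -> k K k]
kkkkkkkKkkkkkk ⇒ kkkkkkkkKkkkkkkk   [K -> k K k]
kkkkkkkkKkkkkkkk ⇒ kkkkkkkkkKkkkkkkkk   [K -> k K k]
kkkkkkkkkKkkkkkkkk ⇒ kkkkkkkkkkKkkkkkkkkk   [K -> k K k]
kkkkkkkkkkKkkkkkkkkk ⇒ kkkkkkkkkkkKkkkkkkkkkk   [K -> k K k]
kkkkkkkkkkkKkkkkkkkkkk ⇒ kkkkkkkkkkkkKkkkkkkkkkkk   [K -> k K k]
kkkkkkkkkkkkKkkkkkkkkkkk ⇒ kkkkkkkkkkkkkKkkkkkkkkkkkk   [K -> k K k]
kkkkkkkkkkkkkKkkkkkkkkkkkk ⇒ kkkkkkkkkkkkkhkkkkkkkkkkkk   [K -> h]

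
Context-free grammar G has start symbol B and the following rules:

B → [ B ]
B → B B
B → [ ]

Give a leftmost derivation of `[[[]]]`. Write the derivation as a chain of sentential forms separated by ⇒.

B ⇒ [B]   [B → [ B ]]
[B] ⇒ [[B]]   [B → [ B ]]
[[B]] ⇒ [[[]]]   [B → [ ]]

B⇒[B]⇒[[B]]⇒[[[]]]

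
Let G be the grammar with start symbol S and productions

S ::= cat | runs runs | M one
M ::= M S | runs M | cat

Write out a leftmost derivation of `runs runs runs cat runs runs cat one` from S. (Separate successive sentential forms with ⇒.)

S ⇒ M one ⇒ M S one ⇒ runs M S one ⇒ runs runs M S one ⇒ runs runs runs M S one ⇒ runs runs runs M S S one ⇒ runs runs runs cat S S one ⇒ runs runs runs cat runs runs S one ⇒ runs runs runs cat runs runs cat one

S ⇒ M one   [S ::= M one]
M one ⇒ M S one   [M ::= M S]
M S one ⇒ runs M S one   [M ::= runs M]
runs M S one ⇒ runs runs M S one   [M ::= runs M]
runs runs M S one ⇒ runs runs runs M S one   [M ::= runs M]
runs runs runs M S one ⇒ runs runs runs M S S one   [M ::= M S]
runs runs runs M S S one ⇒ runs runs runs cat S S one   [M ::= cat]
runs runs runs cat S S one ⇒ runs runs runs cat runs runs S one   [S ::= runs runs]
runs runs runs cat runs runs S one ⇒ runs runs runs cat runs runs cat one   [S ::= cat]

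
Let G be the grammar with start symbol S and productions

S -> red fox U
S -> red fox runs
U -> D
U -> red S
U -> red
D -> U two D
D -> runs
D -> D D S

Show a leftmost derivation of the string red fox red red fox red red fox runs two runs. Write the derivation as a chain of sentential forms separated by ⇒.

S ⇒ red fox U   [S -> red fox U]
red fox U ⇒ red fox red S   [U -> red S]
red fox red S ⇒ red fox red red fox U   [S -> red fox U]
red fox red red fox U ⇒ red fox red red fox red S   [U -> red S]
red fox red red fox red S ⇒ red fox red red fox red red fox U   [S -> red fox U]
red fox red red fox red red fox U ⇒ red fox red red fox red red fox D   [U -> D]
red fox red red fox red red fox D ⇒ red fox red red fox red red fox U two D   [D -> U two D]
red fox red red fox red red fox U two D ⇒ red fox red red fox red red fox D two D   [U -> D]
red fox red red fox red red fox D two D ⇒ red fox red red fox red red fox runs two D   [D -> runs]
red fox red red fox red red fox runs two D ⇒ red fox red red fox red red fox runs two runs   [D -> runs]

S ⇒ red fox U ⇒ red fox red S ⇒ red fox red red fox U ⇒ red fox red red fox red S ⇒ red fox red red fox red red fox U ⇒ red fox red red fox red red fox D ⇒ red fox red red fox red red fox U two D ⇒ red fox red red fox red red fox D two D ⇒ red fox red red fox red red fox runs two D ⇒ red fox red red fox red red fox runs two runs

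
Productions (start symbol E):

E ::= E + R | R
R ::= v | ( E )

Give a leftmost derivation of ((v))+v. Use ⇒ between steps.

E⇒E+R⇒R+R⇒(E)+R⇒(R)+R⇒((E))+R⇒((R))+R⇒((v))+R⇒((v))+v

E ⇒ E+R   [E ::= E + R]
E+R ⇒ R+R   [E ::= R]
R+R ⇒ (E)+R   [R ::= ( E )]
(E)+R ⇒ (R)+R   [E ::= R]
(R)+R ⇒ ((E))+R   [R ::= ( E )]
((E))+R ⇒ ((R))+R   [E ::= R]
((R))+R ⇒ ((v))+R   [R ::= v]
((v))+R ⇒ ((v))+v   [R ::= v]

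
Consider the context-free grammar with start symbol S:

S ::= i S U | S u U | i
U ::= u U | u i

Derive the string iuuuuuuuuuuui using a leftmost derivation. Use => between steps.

S=>SuU=>iuU=>iuuU=>iuuuU=>iuuuuU=>iuuuuuU=>iuuuuuuU=>iuuuuuuuU=>iuuuuuuuuU=>iuuuuuuuuuU=>iuuuuuuuuuuU=>iuuuuuuuuuuui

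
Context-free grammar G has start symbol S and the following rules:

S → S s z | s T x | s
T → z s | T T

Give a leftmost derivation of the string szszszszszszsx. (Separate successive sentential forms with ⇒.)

S ⇒ sTx ⇒ sTTx ⇒ sTTTx ⇒ sTTTTx ⇒ szsTTTx ⇒ szsTTTTx ⇒ szszsTTTx ⇒ szszszsTTx ⇒ szszszsTTTx ⇒ szszszszsTTx ⇒ szszszszszsTx ⇒ szszszszszszsx

S ⇒ sTx   [S → s T x]
sTx ⇒ sTTx   [T → T T]
sTTx ⇒ sTTTx   [T → T T]
sTTTx ⇒ sTTTTx   [T → T T]
sTTTTx ⇒ szsTTTx   [T → z s]
szsTTTx ⇒ szsTTTTx   [T → T T]
szsTTTTx ⇒ szszsTTTx   [T → z s]
szszsTTTx ⇒ szszszsTTx   [T → z s]
szszszsTTx ⇒ szszszsTTTx   [T → T T]
szszszsTTTx ⇒ szszszszsTTx   [T → z s]
szszszszsTTx ⇒ szszszszszsTx   [T → z s]
szszszszszsTx ⇒ szszszszszszsx   [T → z s]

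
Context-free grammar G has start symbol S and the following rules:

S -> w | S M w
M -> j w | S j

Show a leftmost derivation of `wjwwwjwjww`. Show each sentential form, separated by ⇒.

S ⇒ SMw ⇒ SMwMw ⇒ SMwMwMw ⇒ wMwMwMw ⇒ wjwwMwMw ⇒ wjwwSjwMw ⇒ wjwwwjwMw ⇒ wjwwwjwjww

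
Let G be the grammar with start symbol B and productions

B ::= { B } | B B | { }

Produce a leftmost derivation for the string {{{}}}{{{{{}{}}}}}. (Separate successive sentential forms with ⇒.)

B ⇒ BB ⇒ {B}B ⇒ {{B}}B ⇒ {{{}}}B ⇒ {{{}}}{B} ⇒ {{{}}}{{B}} ⇒ {{{}}}{{{B}}} ⇒ {{{}}}{{{{B}}}} ⇒ {{{}}}{{{{BB}}}} ⇒ {{{}}}{{{{{}B}}}} ⇒ {{{}}}{{{{{}{}}}}}

B ⇒ BB   [B ::= B B]
BB ⇒ {B}B   [B ::= { B }]
{B}B ⇒ {{B}}B   [B ::= { B }]
{{B}}B ⇒ {{{}}}B   [B ::= { }]
{{{}}}B ⇒ {{{}}}{B}   [B ::= { B }]
{{{}}}{B} ⇒ {{{}}}{{B}}   [B ::= { B }]
{{{}}}{{B}} ⇒ {{{}}}{{{B}}}   [B ::= { B }]
{{{}}}{{{B}}} ⇒ {{{}}}{{{{B}}}}   [B ::= { B }]
{{{}}}{{{{B}}}} ⇒ {{{}}}{{{{BB}}}}   [B ::= B B]
{{{}}}{{{{BB}}}} ⇒ {{{}}}{{{{{}B}}}}   [B ::= { }]
{{{}}}{{{{{}B}}}} ⇒ {{{}}}{{{{{}{}}}}}   [B ::= { }]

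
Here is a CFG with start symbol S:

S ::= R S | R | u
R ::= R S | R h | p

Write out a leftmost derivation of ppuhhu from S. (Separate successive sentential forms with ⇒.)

S ⇒ RS   [S ::= R S]
RS ⇒ RhS   [R ::= R h]
RhS ⇒ RhhS   [R ::= R h]
RhhS ⇒ RShhS   [R ::= R S]
RShhS ⇒ RSShhS   [R ::= R S]
RSShhS ⇒ pSShhS   [R ::= p]
pSShhS ⇒ pRShhS   [S ::= R]
pRShhS ⇒ ppShhS   [R ::= p]
ppShhS ⇒ ppuhhS   [S ::= u]
ppuhhS ⇒ ppuhhu   [S ::= u]

S⇒RS⇒RhS⇒RhhS⇒RShhS⇒RSShhS⇒pSShhS⇒pRShhS⇒ppShhS⇒ppuhhS⇒ppuhhu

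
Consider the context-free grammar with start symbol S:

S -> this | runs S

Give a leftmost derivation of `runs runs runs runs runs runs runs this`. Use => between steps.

S => runs S   [S -> runs S]
runs S => runs runs S   [S -> runs S]
runs runs S => runs runs runs S   [S -> runs S]
runs runs runs S => runs runs runs runs S   [S -> runs S]
runs runs runs runs S => runs runs runs runs runs S   [S -> runs S]
runs runs runs runs runs S => runs runs runs runs runs runs S   [S -> runs S]
runs runs runs runs runs runs S => runs runs runs runs runs runs runs S   [S -> runs S]
runs runs runs runs runs runs runs S => runs runs runs runs runs runs runs this   [S -> this]

S => runs S => runs runs S => runs runs runs S => runs runs runs runs S => runs runs runs runs runs S => runs runs runs runs runs runs S => runs runs runs runs runs runs runs S => runs runs runs runs runs runs runs this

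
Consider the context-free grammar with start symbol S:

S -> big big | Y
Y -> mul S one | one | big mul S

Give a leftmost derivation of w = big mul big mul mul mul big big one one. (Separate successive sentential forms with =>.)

S => Y => big mul S => big mul Y => big mul big mul S => big mul big mul Y => big mul big mul mul S one => big mul big mul mul Y one => big mul big mul mul mul S one one => big mul big mul mul mul big big one one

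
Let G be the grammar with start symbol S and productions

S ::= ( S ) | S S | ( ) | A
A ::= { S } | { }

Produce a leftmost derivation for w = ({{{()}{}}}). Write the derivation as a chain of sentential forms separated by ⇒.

S ⇒ (S) ⇒ (A) ⇒ ({S}) ⇒ ({A}) ⇒ ({{S}}) ⇒ ({{SS}}) ⇒ ({{AS}}) ⇒ ({{{S}S}}) ⇒ ({{{()}S}}) ⇒ ({{{()}A}}) ⇒ ({{{()}{}}})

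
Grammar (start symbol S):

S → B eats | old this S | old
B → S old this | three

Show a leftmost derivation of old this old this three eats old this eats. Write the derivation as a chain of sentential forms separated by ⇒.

S ⇒ old this S   [S → old this S]
old this S ⇒ old this old this S   [S → old this S]
old this old this S ⇒ old this old this B eats   [S → B eats]
old this old this B eats ⇒ old this old this S old this eats   [B → S old this]
old this old this S old this eats ⇒ old this old this B eats old this eats   [S → B eats]
old this old this B eats old this eats ⇒ old this old this three eats old this eats   [B → three]

S ⇒ old this S ⇒ old this old this S ⇒ old this old this B eats ⇒ old this old this S old this eats ⇒ old this old this B eats old this eats ⇒ old this old this three eats old this eats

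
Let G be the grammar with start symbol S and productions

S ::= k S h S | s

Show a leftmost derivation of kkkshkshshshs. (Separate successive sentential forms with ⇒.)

S ⇒ kShS ⇒ kkShShS ⇒ kkkShShShS ⇒ kkkshShShS ⇒ kkkshkShShShS ⇒ kkkshkshShShS ⇒ kkkshkshshShS ⇒ kkkshkshshshS ⇒ kkkshkshshshs

S ⇒ kShS   [S ::= k S h S]
kShS ⇒ kkShShS   [S ::= k S h S]
kkShShS ⇒ kkkShShShS   [S ::= k S h S]
kkkShShShS ⇒ kkkshShShS   [S ::= s]
kkkshShShS ⇒ kkkshkShShShS   [S ::= k S h S]
kkkshkShShShS ⇒ kkkshkshShShS   [S ::= s]
kkkshkshShShS ⇒ kkkshkshshShS   [S ::= s]
kkkshkshshShS ⇒ kkkshkshshshS   [S ::= s]
kkkshkshshshS ⇒ kkkshkshshshs   [S ::= s]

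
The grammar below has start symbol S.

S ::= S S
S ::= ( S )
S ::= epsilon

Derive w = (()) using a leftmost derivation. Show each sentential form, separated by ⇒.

S ⇒ SS   [S ::= S S]
SS ⇒ (S)S   [S ::= ( S )]
(S)S ⇒ ((S))S   [S ::= ( S )]
((S))S ⇒ (())S   [S ::= epsilon]
(())S ⇒ (())   [S ::= epsilon]

S ⇒ SS ⇒ (S)S ⇒ ((S))S ⇒ (())S ⇒ (())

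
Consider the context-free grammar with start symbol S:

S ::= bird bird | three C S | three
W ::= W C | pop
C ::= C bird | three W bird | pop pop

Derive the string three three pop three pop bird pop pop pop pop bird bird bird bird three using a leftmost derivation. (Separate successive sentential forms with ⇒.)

S ⇒ three C S ⇒ three C bird S ⇒ three C bird bird S ⇒ three C bird bird bird S ⇒ three three W bird bird bird bird S ⇒ three three W C bird bird bird bird S ⇒ three three W C C bird bird bird bird S ⇒ three three W C C C bird bird bird bird S ⇒ three three pop C C C bird bird bird bird S ⇒ three three pop three W bird C C bird bird bird bird S ⇒ three three pop three pop bird C C bird bird bird bird S ⇒ three three pop three pop bird pop pop C bird bird bird bird S ⇒ three three pop three pop bird pop pop pop pop bird bird bird bird S ⇒ three three pop three pop bird pop pop pop pop bird bird bird bird three

S ⇒ three C S   [S ::= three C S]
three C S ⇒ three C bird S   [C ::= C bird]
three C bird S ⇒ three C bird bird S   [C ::= C bird]
three C bird bird S ⇒ three C bird bird bird S   [C ::= C bird]
three C bird bird bird S ⇒ three three W bird bird bird bird S   [C ::= three W bird]
three three W bird bird bird bird S ⇒ three three W C bird bird bird bird S   [W ::= W C]
three three W C bird bird bird bird S ⇒ three three W C C bird bird bird bird S   [W ::= W C]
three three W C C bird bird bird bird S ⇒ three three W C C C bird bird bird bird S   [W ::= W C]
three three W C C C bird bird bird bird S ⇒ three three pop C C C bird bird bird bird S   [W ::= pop]
three three pop C C C bird bird bird bird S ⇒ three three pop three W bird C C bird bird bird bird S   [C ::= three W bird]
three three pop three W bird C C bird bird bird bird S ⇒ three three pop three pop bird C C bird bird bird bird S   [W ::= pop]
three three pop three pop bird C C bird bird bird bird S ⇒ three three pop three pop bird pop pop C bird bird bird bird S   [C ::= pop pop]
three three pop three pop bird pop pop C bird bird bird bird S ⇒ three three pop three pop bird pop pop pop pop bird bird bird bird S   [C ::= pop pop]
three three pop three pop bird pop pop pop pop bird bird bird bird S ⇒ three three pop three pop bird pop pop pop pop bird bird bird bird three   [S ::= three]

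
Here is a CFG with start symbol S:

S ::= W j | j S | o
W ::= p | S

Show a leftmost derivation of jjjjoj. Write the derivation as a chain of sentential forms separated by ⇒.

S ⇒ jS ⇒ jjS ⇒ jjjS ⇒ jjjWj ⇒ jjjSj ⇒ jjjjSj ⇒ jjjjoj

S ⇒ jS   [S ::= j S]
jS ⇒ jjS   [S ::= j S]
jjS ⇒ jjjS   [S ::= j S]
jjjS ⇒ jjjWj   [S ::= W j]
jjjWj ⇒ jjjSj   [W ::= S]
jjjSj ⇒ jjjjSj   [S ::= j S]
jjjjSj ⇒ jjjjoj   [S ::= o]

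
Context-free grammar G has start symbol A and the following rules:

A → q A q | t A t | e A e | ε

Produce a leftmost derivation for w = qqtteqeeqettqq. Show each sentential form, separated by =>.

A => qAq => qqAqq => qqtAtqq => qqttAttqq => qqtteAettqq => qqtteqAqettqq => qqtteqeAeqettqq => qqtteqeeqettqq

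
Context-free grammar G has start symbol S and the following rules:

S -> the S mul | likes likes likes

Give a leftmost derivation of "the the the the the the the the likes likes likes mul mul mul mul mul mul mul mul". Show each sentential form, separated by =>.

S => the S mul => the the S mul mul => the the the S mul mul mul => the the the the S mul mul mul mul => the the the the the S mul mul mul mul mul => the the the the the the S mul mul mul mul mul mul => the the the the the the the S mul mul mul mul mul mul mul => the the the the the the the the S mul mul mul mul mul mul mul mul => the the the the the the the the likes likes likes mul mul mul mul mul mul mul mul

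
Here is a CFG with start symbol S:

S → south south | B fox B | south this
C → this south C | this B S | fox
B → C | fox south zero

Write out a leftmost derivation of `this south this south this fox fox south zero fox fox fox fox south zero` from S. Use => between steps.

S => B fox B => C fox B => this south C fox B => this south this south C fox B => this south this south this B S fox B => this south this south this C S fox B => this south this south this fox S fox B => this south this south this fox B fox B fox B => this south this south this fox fox south zero fox B fox B => this south this south this fox fox south zero fox C fox B => this south this south this fox fox south zero fox fox fox B => this south this south this fox fox south zero fox fox fox fox south zero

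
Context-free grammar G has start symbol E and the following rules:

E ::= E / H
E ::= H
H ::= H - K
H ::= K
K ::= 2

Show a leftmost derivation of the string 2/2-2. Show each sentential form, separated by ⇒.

E⇒E/H⇒H/H⇒K/H⇒2/H⇒2/H-K⇒2/K-K⇒2/2-K⇒2/2-2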